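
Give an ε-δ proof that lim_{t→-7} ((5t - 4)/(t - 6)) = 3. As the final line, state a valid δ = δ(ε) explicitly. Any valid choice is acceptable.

δ = min(13/2, (13/4)ε)

Suppose ε > 0. We want δ > 0 with 0 < |t + 7| < δ ⇒ |(5t - 4)/(t - 6) − 3| < ε.
Combining over a common denominator, (5t - 4)/(t - 6) − 3 = [(5t - 4)·(-13) − (-39)·(t - 6)] / [(-13)·(t - 6)] = -26(t + 7) / ((-13)(t - 6)).
So |(5t - 4)/(t - 6) − 3| = 26|t + 7| / (13·|t − 6|).
Restrict δ ≤ 13/2. Then |t + 7| < 13/2 gives |t − 6| = |(t + 7) + (-13)| ≥ 13 − 13/2 = 13/2.
Hence |(5t - 4)/(t - 6) − 3| < 26|t + 7|/(13·(13/2)) = (4/13)|t + 7|, which is < ε once |t + 7| < (13/4)ε.
Take δ = min(13/2, (13/4)ε). Then 0 < |t + 7| < δ forces both bounds, so |(5t - 4)/(t - 6) − 3| < ε.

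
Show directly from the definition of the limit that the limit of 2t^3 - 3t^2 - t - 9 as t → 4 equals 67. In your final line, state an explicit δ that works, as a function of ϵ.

Fix ϵ > 0. We want δ > 0 such that 0 < |t − 4| < δ implies |(2t^3 - 3t^2 - t - 9) − 67| < ϵ.
(2t^3 - 3t^2 - t - 9) − 67 = 2t^3 - 3t^2 - t - 76 = (t − 4)(2t^2 + 5t + 19).
So |(2t^3 - 3t^2 - t - 9) − 67| = |t − 4|·|2t^2 + 5t + 19|.
Require δ ≤ 1. Then |t − 4| < 1 gives |t| < 5, and by the triangle inequality |2t^2 + 5t + 19| ≤ 2·5^2 + 5·5 + 19 = 94.
Hence |(2t^3 - 3t^2 - t - 9) − 67| ≤ 94|t − 4| < ϵ provided |t − 4| < ϵ/94.
Choosing δ = min(1, ϵ/94) ensures both conditions, hence |(2t^3 - 3t^2 - t - 9) − 67| < ϵ.

δ = min(1, ϵ/94)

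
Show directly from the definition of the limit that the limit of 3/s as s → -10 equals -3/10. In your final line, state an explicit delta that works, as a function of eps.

Let eps > 0 be given. We seek delta > 0 such that 0 < |s + 10| < delta implies |3/s + 3/10| < eps.
|3/s + 3/10| = 3·|-10 − s|/(10·|s|) = 3|s + 10|/(10|s|).
Require delta ≤ 5 so that |s| > 10 − 5 = 5, hence 10|s| > 50.
Then |3/s + 3/10| < 3|s + 10|/50, which is < eps when |s + 10| < (50/3)eps.
Take delta = min(5, (50/3)eps). Then 0 < |s + 10| < delta gives both |s + 10| < 5 and |s + 10| < (50/3)eps, so |3/s + 3/10| < eps.

delta = min(5, (50/3)eps)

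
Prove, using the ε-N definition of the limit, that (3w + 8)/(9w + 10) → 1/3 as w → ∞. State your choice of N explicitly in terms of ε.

N = (14/27)/ε

Suppose ε > 0. We seek N > 0 such that w > N implies |(3w + 8)/(9w + 10) − (1/3)| < ε.
(3w + 8)/(9w + 10) − (1/3) = (9(3w + 8) − 3(9w + 10)) / (9(9w + 10)) = 42/(9(9w + 10)).
For w > 0 we have 9w + 10 > 9w, so |(3w + 8)/(9w + 10) − (1/3)| = 42/(9(9w + 10)) < 42/(9·9w) = (14/27)/w.
Thus |(3w + 8)/(9w + 10) − (1/3)| < ε whenever w > (14/27)/ε.
Take N = (14/27)/ε. If w > N then |(3w + 8)/(9w + 10) − (1/3)| < (14/27)/w < ε.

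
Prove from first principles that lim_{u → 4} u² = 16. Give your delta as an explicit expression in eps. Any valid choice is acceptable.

Suppose eps > 0. We seek delta > 0 with 0 < |u − 4| < delta ⇒ |u² − 16| < eps.
Factor: u² − 16 = (u − 4)(u + 4), so |u² − 16| = |u − 4|·|u + 4|.
Impose delta ≤ 1 so that |u| < 5; then |u + 4| ≤ 9.
Hence |u² − 16| ≤ 9|u − 4|, which is < eps once |u − 4| < eps/9.
Take delta = min(1, eps/9). If 0 < |u − 4| < delta then both bounds hold and |u² − 16| ≤ 9|u − 4| < 9·(eps/9) = eps.

delta = min(1, eps/9)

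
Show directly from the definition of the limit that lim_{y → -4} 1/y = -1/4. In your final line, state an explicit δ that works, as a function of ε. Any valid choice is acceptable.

δ = min(2, 8ε)

Suppose ε > 0. We seek δ > 0 such that 0 < |y + 4| < δ implies |1/y + 1/4| < ε.
|1/y + 1/4| = |-4 − y|/(4·|y|) = |y + 4|/(4|y|).
Require δ ≤ 2 so that |y| > 4 − 2 = 2, hence 4|y| > 8.
Then |1/y + 1/4| < |y + 4|/8, which is < ε when |y + 4| < 8ε.
Take δ = min(2, 8ε). Then 0 < |y + 4| < δ gives both |y + 4| < 2 and |y + 4| < 8ε, so |1/y + 1/4| < ε.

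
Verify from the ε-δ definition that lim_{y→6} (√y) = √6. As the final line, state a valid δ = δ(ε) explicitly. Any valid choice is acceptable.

δ = min(6, √6·ε)

Let ε > 0. We want δ > 0 such that 0 < |y − 6| < δ implies |√y − √6| < ε.
Multiplying by the conjugate, |√y − √6| = |y − 6|/(√y + √6).
Restrict δ ≤ 6 so that |y − 6| < 6 forces y > 0, and then √y + √6 > √6.
Hence |√y − √6| < |y − 6|/√6, which is < ε once |y − 6| < √6·ε.
Take δ = min(6, √6·ε). If 0 < |y − 6| < δ then y > 0 and |√y − √6| < |y − 6|/√6 < ε.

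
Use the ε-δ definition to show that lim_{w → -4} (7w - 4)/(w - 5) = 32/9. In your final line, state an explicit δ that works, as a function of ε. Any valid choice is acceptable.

δ = min(9/2, (81/62)ε)

Suppose ε > 0. We want δ > 0 with 0 < |w + 4| < δ ⇒ |(7w - 4)/(w - 5) − (32/9)| < ε.
Combining over a common denominator, (7w - 4)/(w - 5) − (32/9) = [(7w - 4)·(-9) − (-32)·(w - 5)] / [(-9)·(w - 5)] = -31(w + 4) / ((-9)(w - 5)).
So |(7w - 4)/(w - 5) − (32/9)| = 31|w + 4| / (9·|w − 5|).
Restrict δ ≤ 9/2. Then |w + 4| < 9/2 gives |w − 5| = |(w + 4) + (-9)| ≥ 9 − 9/2 = 9/2.
Hence |(7w - 4)/(w - 5) − (32/9)| < 31|w + 4|/(9·(9/2)) = (62/81)|w + 4|, which is < ε once |w + 4| < (81/62)ε.
Take δ = min(9/2, (81/62)ε). Then 0 < |w + 4| < δ forces both bounds, so |(7w - 4)/(w - 5) − (32/9)| < ε.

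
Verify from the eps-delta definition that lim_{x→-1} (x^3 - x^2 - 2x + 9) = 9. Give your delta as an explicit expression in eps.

Let eps > 0. We want delta > 0 such that 0 < |x + 1| < delta implies |(x^3 - x^2 - 2x + 9) − 9| < eps.
(x^3 - x^2 - 2x + 9) − 9 = x^3 - x^2 - 2x = (x + 1)(x^2 - 2x).
So |(x^3 - x^2 - 2x + 9) − 9| = |x + 1|·|x^2 - 2x|.
Assume first that |x + 1| < 1, so |x| < 2. Then |x^2 - 2x| ≤ 2^2 + 2·2 = 8.
Hence |(x^3 - x^2 - 2x + 9) − 9| ≤ 8|x + 1| < eps provided |x + 1| < eps/8.
Choosing delta = min(1, eps/8) ensures both conditions, hence |(x^3 - x^2 - 2x + 9) − 9| < eps.

delta = min(1, eps/8)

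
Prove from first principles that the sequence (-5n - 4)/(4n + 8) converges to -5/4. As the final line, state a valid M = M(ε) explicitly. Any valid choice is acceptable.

Let ε > 0 be given. For n ≥ 1, |(-5n - 4)/(4n + 8) + 5/4| = |24|/(4(4n + 8)) = 24/(4(4n + 8)).
Since 4n + 8 ≥ 4n for n ≥ 1, this is ≤ 24/(4·4n) = (3/2)/n.
So |(-5n - 4)/(4n + 8) + 5/4| < ε whenever n > (3/2)/ε.
Take M = (3/2)/ε. If n > M then |(-5n - 4)/(4n + 8) + 5/4| ≤ (3/2)/n < ε.

M = (3/2)/ε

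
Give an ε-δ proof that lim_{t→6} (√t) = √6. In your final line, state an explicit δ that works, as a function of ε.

Suppose ε > 0. We want δ > 0 such that 0 < |t − 6| < δ implies |√t − √6| < ε.
Multiplying by the conjugate, |√t − √6| = |t − 6|/(√t + √6).
Restrict δ ≤ 6 so that |t − 6| < 6 forces t > 0, and then √t + √6 > √6.
Hence |√t − √6| < |t − 6|/√6, which is < ε once |t − 6| < √6·ε.
Take δ = min(6, √6·ε). If 0 < |t − 6| < δ then t > 0 and |√t − √6| < |t − 6|/√6 < ε.

δ = min(6, √6·ε)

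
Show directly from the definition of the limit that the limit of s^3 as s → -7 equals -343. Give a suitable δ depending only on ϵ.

Let ϵ > 0. We seek δ > 0 with 0 < |s + 7| < δ ⇒ |s^3 + 343| < ϵ.
Factor: s^3 + 343 = (s + 7)(s^2 - 7s + 49), so |s^3 + 343| = |s + 7|·|s^2 - 7s + 49|.
Restrict δ ≤ 1. Then |s + 7| < 1 gives |s| < 8, so by the triangle inequality |s^2 - 7s + 49| ≤ 8^2 + 7·8 + 49 = 169.
Hence |s^3 + 343| ≤ 169|s + 7|, which is < ϵ once |s + 7| < ϵ/169.
Take δ = min(1, ϵ/169). If 0 < |s + 7| < δ then both bounds hold and |s^3 + 343| ≤ 169|s + 7| < 169·(ϵ/169) = ϵ.

δ = min(1, ϵ/169)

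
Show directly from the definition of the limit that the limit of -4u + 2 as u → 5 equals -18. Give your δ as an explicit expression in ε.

δ = ε/4

Fix ε > 0. We need δ > 0 so that 0 < |u − 5| < δ implies |(-4u + 2) + 18| < ε.
Since (-4u + 2) + 18 = -4(u − 5), we have |(-4u + 2) + 18| = 4|u − 5|.
So 4|u − 5| < ε exactly when |u − 5| < ε/4.
Choosing δ = ε/4 gives |(-4u + 2) + 18| = 4|u − 5| < ε whenever |u − 5| < δ.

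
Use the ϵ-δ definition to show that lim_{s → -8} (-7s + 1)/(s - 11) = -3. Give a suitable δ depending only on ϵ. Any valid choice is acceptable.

δ = min(19/2, (19/8)ϵ)

Suppose ϵ > 0. We want δ > 0 with 0 < |s + 8| < δ ⇒ |(-7s + 1)/(s - 11) + 3| < ϵ.
Combining over a common denominator, (-7s + 1)/(s - 11) + 3 = [(-7s + 1)·(-19) − 57·(s - 11)] / [(-19)·(s - 11)] = 76(s + 8) / ((-19)(s - 11)).
So |(-7s + 1)/(s - 11) + 3| = 76|s + 8| / (19·|s − 11|).
Require δ ≤ 19/2, so |s − 11| ≥ |-19| − |s + 8| > 19 − 19/2 = 19/2.
Hence |(-7s + 1)/(s - 11) + 3| < 76|s + 8|/(19·(19/2)) = (8/19)|s + 8|, which is < ϵ once |s + 8| < (19/8)ϵ.
Take δ = min(19/2, (19/8)ϵ). Then 0 < |s + 8| < δ forces both bounds, so |(-7s + 1)/(s - 11) + 3| < ϵ.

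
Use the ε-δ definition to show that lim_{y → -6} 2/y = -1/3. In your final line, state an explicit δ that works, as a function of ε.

Let ε > 0. We seek δ > 0 such that 0 < |y + 6| < δ implies |2/y + 1/3| < ε.
|2/y + 1/3| = 2·|-6 − y|/(6·|y|) = 2|y + 6|/(6|y|).
Restrict δ ≤ 3. Then |y + 6| < 3 gives |y| > 3, so 6|y| > 18.
Then |2/y + 1/3| < 2|y + 6|/18, which is < ε when |y + 6| < 9ε.
Take δ = min(3, 9ε). Then 0 < |y + 6| < δ gives both |y + 6| < 3 and |y + 6| < 9ε, so |2/y + 1/3| < ε.

δ = min(3, 9ε)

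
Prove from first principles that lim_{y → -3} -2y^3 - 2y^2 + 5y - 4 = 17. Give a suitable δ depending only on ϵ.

δ = min(2, ϵ/77)

Fix ϵ > 0. We want δ > 0 such that 0 < |y + 3| < δ implies |(-2y^3 - 2y^2 + 5y - 4) − 17| < ϵ.
(-2y^3 - 2y^2 + 5y - 4) − 17 = -2y^3 - 2y^2 + 5y - 21 = (y + 3)(-2y^2 + 4y - 7).
So |(-2y^3 - 2y^2 + 5y - 4) − 17| = |y + 3|·|-2y^2 + 4y - 7|.
Assume first that |y + 3| < 2, so |y| < 5. Then |-2y^2 + 4y - 7| ≤ 2·5^2 + 4·5 + 7 = 77.
Hence |(-2y^3 - 2y^2 + 5y - 4) − 17| ≤ 77|y + 3| < ϵ provided |y + 3| < ϵ/77.
Choosing δ = min(2, ϵ/77) ensures both conditions, hence |(-2y^3 - 2y^2 + 5y - 4) − 17| < ϵ.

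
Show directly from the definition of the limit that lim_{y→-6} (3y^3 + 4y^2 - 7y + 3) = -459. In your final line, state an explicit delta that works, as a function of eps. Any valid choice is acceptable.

delta = min(2, eps/381)

Suppose eps > 0. We want delta > 0 such that 0 < |y + 6| < delta implies |(3y^3 + 4y^2 - 7y + 3) + 459| < eps.
(3y^3 + 4y^2 - 7y + 3) + 459 = 3y^3 + 4y^2 - 7y + 462 = (y + 6)(3y^2 - 14y + 77).
So |(3y^3 + 4y^2 - 7y + 3) + 459| = |y + 6|·|3y^2 - 14y + 77|.
Require delta ≤ 2. Then |y + 6| < 2 gives |y| < 8, and by the triangle inequality |3y^2 - 14y + 77| ≤ 3·8^2 + 14·8 + 77 = 381.
Hence |(3y^3 + 4y^2 - 7y + 3) + 459| ≤ 381|y + 6| < eps provided |y + 6| < eps/381.
Take delta = min(2, eps/381). Then 0 < |y + 6| < delta gives both |y + 6| < 2 and |y + 6| < eps/381, so |(3y^3 + 4y^2 - 7y + 3) + 459| < eps.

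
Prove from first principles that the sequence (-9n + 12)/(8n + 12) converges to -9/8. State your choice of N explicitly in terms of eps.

Let eps > 0. For n ≥ 1, |(-9n + 12)/(8n + 12) + 9/8| = |204|/(8(8n + 12)) = 204/(8(8n + 12)).
Since 8n + 12 ≥ 8n for n ≥ 1, this is ≤ 204/(8·8n) = (51/16)/n.
So |(-9n + 12)/(8n + 12) + 9/8| < eps whenever n > (51/16)/eps.
Take N = (51/16)/eps. If n > N then |(-9n + 12)/(8n + 12) + 9/8| ≤ (51/16)/n < eps.

N = (51/16)/eps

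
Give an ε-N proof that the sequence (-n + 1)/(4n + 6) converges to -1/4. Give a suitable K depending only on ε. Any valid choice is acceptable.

K = (5/8)/ε

Suppose ε > 0. For n ≥ 1, |(-n + 1)/(4n + 6) + 1/4| = |10|/(4(4n + 6)) = 10/(4(4n + 6)).
Since 4n + 6 ≥ 4n for n ≥ 1, this is ≤ 10/(4·4n) = (5/8)/n.
So |(-n + 1)/(4n + 6) + 1/4| < ε whenever n > (5/8)/ε.
Take K = (5/8)/ε. If n > K then |(-n + 1)/(4n + 6) + 1/4| ≤ (5/8)/n < ε.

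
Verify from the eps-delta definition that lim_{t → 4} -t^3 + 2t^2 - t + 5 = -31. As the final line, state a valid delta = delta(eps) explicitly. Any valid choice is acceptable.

delta = min(2, eps/57)

Fix eps > 0. We want delta > 0 such that 0 < |t − 4| < delta implies |(-t^3 + 2t^2 - t + 5) + 31| < eps.
(-t^3 + 2t^2 - t + 5) + 31 = -t^3 + 2t^2 - t + 36 = (t − 4)(-t^2 - 2t - 9).
So |(-t^3 + 2t^2 - t + 5) + 31| = |t − 4|·|-t^2 - 2t - 9|.
Require delta ≤ 2. Then |t − 4| < 2 gives |t| < 6, and by the triangle inequality |-t^2 - 2t - 9| ≤ 6^2 + 2·6 + 9 = 57.
Hence |(-t^3 + 2t^2 - t + 5) + 31| ≤ 57|t − 4| < eps provided |t − 4| < eps/57.
Choosing delta = min(2, eps/57) ensures both conditions, hence |(-t^3 + 2t^2 - t + 5) + 31| < eps.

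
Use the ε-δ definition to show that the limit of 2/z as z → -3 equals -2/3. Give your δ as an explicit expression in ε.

δ = min(3/2, (9/4)ε)

Fix ε > 0. We seek δ > 0 such that 0 < |z + 3| < δ implies |2/z + 2/3| < ε.
|2/z + 2/3| = 2·|-3 − z|/(3·|z|) = 2|z + 3|/(3|z|).
Require δ ≤ 3/2 so that |z| > 3 − 3/2 = 3/2, hence 3|z| > 9/2.
Then |2/z + 2/3| < 2|z + 3|/(9/2), which is < ε when |z + 3| < (9/4)ε.
Take δ = min(3/2, (9/4)ε). Then 0 < |z + 3| < δ gives both |z + 3| < 3/2 and |z + 3| < (9/4)ε, so |2/z + 2/3| < ε.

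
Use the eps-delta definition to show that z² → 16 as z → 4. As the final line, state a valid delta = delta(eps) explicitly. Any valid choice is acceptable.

Fix eps > 0. We seek delta > 0 with 0 < |z − 4| < delta ⇒ |z² − 16| < eps.
Factor: z² − 16 = (z − 4)(z + 4), so |z² − 16| = |z − 4|·|z + 4|.
Restrict delta ≤ 1. Then |z − 4| < 1 gives |z| < 5, so by the triangle inequality |z + 4| ≤ 5 + 4 = 9.
Hence |z² − 16| ≤ 9|z − 4|, which is < eps once |z − 4| < eps/9.
Take delta = min(1, eps/9). If 0 < |z − 4| < delta then both bounds hold and |z² − 16| ≤ 9|z − 4| < 9·(eps/9) = eps.

delta = min(1, eps/9)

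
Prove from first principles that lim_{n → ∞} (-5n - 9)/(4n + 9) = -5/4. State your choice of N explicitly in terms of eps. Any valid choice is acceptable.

Suppose eps > 0. For n ≥ 1, |(-5n - 9)/(4n + 9) + 5/4| = |9|/(4(4n + 9)) = 9/(4(4n + 9)).
Since 4n + 9 ≥ 4n for n ≥ 1, this is ≤ 9/(4·4n) = (9/16)/n.
So |(-5n - 9)/(4n + 9) + 5/4| < eps whenever n > (9/16)/eps.
Take N = (9/16)/eps. If n > N then |(-5n - 9)/(4n + 9) + 5/4| ≤ (9/16)/n < eps.

N = (9/16)/eps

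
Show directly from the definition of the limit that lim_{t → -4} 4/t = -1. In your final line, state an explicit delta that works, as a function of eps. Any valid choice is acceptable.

Let eps > 0 be given. We seek delta > 0 such that 0 < |t + 4| < delta implies |4/t + 1| < eps.
|4/t + 1| = 4·|-4 − t|/(4·|t|) = 4|t + 4|/(4|t|).
Restrict delta ≤ 2. Then |t + 4| < 2 gives |t| > 2, so 4|t| > 8.
Then |4/t + 1| < 4|t + 4|/8, which is < eps when |t + 4| < 2eps.
Take delta = min(2, 2eps). Then 0 < |t + 4| < delta gives both |t + 4| < 2 and |t + 4| < 2eps, so |4/t + 1| < eps.

delta = min(2, 2eps)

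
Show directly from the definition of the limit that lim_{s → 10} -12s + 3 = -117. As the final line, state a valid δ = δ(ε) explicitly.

Fix ε > 0. We need δ > 0 so that 0 < |s − 10| < δ implies |(-12s + 3) + 117| < ε.
|(-12s + 3) + 117| = |-12s + 120| = 12|s − 10|.
So 12|s − 10| < ε exactly when |s − 10| < ε/12.
Take δ = ε/12. If 0 < |s − 10| < δ then |(-12s + 3) + 117| = 12|s − 10| < 12·(ε/12) = ε.

δ = ε/12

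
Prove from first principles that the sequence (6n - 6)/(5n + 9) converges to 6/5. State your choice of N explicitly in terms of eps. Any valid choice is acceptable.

N = (84/25)/eps

Let eps > 0 be given. For n ≥ 1, |(6n - 6)/(5n + 9) − (6/5)| = |-84|/(5(5n + 9)) = 84/(5(5n + 9)).
Since 5n + 9 ≥ 5n for n ≥ 1, this is ≤ 84/(5·5n) = (84/25)/n.
So |(6n - 6)/(5n + 9) − (6/5)| < eps whenever n > (84/25)/eps.
Take N = (84/25)/eps. If n > N then |(6n - 6)/(5n + 9) − (6/5)| ≤ (84/25)/n < eps.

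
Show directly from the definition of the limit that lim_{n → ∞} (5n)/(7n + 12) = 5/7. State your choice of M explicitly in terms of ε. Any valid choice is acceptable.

Fix ε > 0. For n ≥ 1, |(5n)/(7n + 12) − (5/7)| = |-60|/(7(7n + 12)) = 60/(7(7n + 12)).
Since 7n + 12 ≥ 7n for n ≥ 1, this is ≤ 60/(7·7n) = (60/49)/n.
So |(5n)/(7n + 12) − (5/7)| < ε whenever n > (60/49)/ε.
Take M = (60/49)/ε. If n > M then |(5n)/(7n + 12) − (5/7)| ≤ (60/49)/n < ε.

M = (60/49)/ε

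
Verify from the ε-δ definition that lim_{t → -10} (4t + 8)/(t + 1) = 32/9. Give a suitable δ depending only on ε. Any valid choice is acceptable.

δ = min(9/2, (81/8)ε)

Suppose ε > 0. We want δ > 0 with 0 < |t + 10| < δ ⇒ |(4t + 8)/(t + 1) − (32/9)| < ε.
Combining over a common denominator, (4t + 8)/(t + 1) − (32/9) = [(4t + 8)·(-9) − (-32)·(t + 1)] / [(-9)·(t + 1)] = -4(t + 10) / ((-9)(t + 1)).
So |(4t + 8)/(t + 1) − (32/9)| = 4|t + 10| / (9·|t + 1|).
Restrict δ ≤ 9/2. Then |t + 10| < 9/2 gives |t + 1| = |(t + 10) + (-9)| ≥ 9 − 9/2 = 9/2.
Hence |(4t + 8)/(t + 1) − (32/9)| < 4|t + 10|/(9·(9/2)) = (8/81)|t + 10|, which is < ε once |t + 10| < (81/8)ε.
Take δ = min(9/2, (81/8)ε). Then 0 < |t + 10| < δ forces both bounds, so |(4t + 8)/(t + 1) − (32/9)| < ε.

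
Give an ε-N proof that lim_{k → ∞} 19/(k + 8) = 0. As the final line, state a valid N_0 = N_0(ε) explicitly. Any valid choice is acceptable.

N_0 = 19/ε

Fix ε > 0. For k ≥ 1, |19/(k + 8) − 0| = 19/(k + 8) ≤ 19/k.
We need 19/k < ε, i.e. k > 19/ε.
Take N_0 = 19/ε. If k > N_0 then |19/(k + 8)| ≤ 19/k < ε.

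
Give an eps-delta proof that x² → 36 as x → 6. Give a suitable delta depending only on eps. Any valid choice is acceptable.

Fix eps > 0. We seek delta > 0 with 0 < |x − 6| < delta ⇒ |x² − 36| < eps.
Factor: x² − 36 = (x − 6)(x + 6), so |x² − 36| = |x − 6|·|x + 6|.
Restrict delta ≤ 1. Then |x − 6| < 1 gives |x| < 7, so by the triangle inequality |x + 6| ≤ 7 + 6 = 13.
Hence |x² − 36| ≤ 13|x − 6|, which is < eps once |x − 6| < eps/13.
Take delta = min(1, eps/13). If 0 < |x − 6| < delta then both bounds hold and |x² − 36| ≤ 13|x − 6| < 13·(eps/13) = eps.

delta = min(1, eps/13)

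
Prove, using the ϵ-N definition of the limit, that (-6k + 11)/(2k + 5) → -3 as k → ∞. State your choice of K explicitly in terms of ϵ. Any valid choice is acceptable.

Fix ϵ > 0. For k ≥ 1, |(-6k + 11)/(2k + 5) + 3| = |52|/(2(2k + 5)) = 52/(2(2k + 5)).
Since 2k + 5 ≥ 2k for k ≥ 1, this is ≤ 52/(2·2k) = 13/k.
So |(-6k + 11)/(2k + 5) + 3| < ϵ whenever k > 13/ϵ.
Take K = 13/ϵ. If k > K then |(-6k + 11)/(2k + 5) + 3| ≤ 13/k < ϵ.

K = 13/ϵ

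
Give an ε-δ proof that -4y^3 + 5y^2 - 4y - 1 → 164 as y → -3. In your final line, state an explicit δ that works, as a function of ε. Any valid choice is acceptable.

δ = min(1, ε/187)

Let ε > 0. We want δ > 0 such that 0 < |y + 3| < δ implies |(-4y^3 + 5y^2 - 4y - 1) − 164| < ε.
(-4y^3 + 5y^2 - 4y - 1) − 164 = -4y^3 + 5y^2 - 4y - 165 = (y + 3)(-4y^2 + 17y - 55).
So |(-4y^3 + 5y^2 - 4y - 1) − 164| = |y + 3|·|-4y^2 + 17y - 55|.
Require δ ≤ 1. Then |y + 3| < 1 gives |y| < 4, and by the triangle inequality |-4y^2 + 17y - 55| ≤ 4·4^2 + 17·4 + 55 = 187.
Hence |(-4y^3 + 5y^2 - 4y - 1) − 164| ≤ 187|y + 3| < ε provided |y + 3| < ε/187.
Choosing δ = min(1, ε/187) ensures both conditions, hence |(-4y^3 + 5y^2 - 4y - 1) − 164| < ε.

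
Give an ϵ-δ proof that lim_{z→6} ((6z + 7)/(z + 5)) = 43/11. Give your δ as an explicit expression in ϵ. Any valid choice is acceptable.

Suppose ϵ > 0. We want δ > 0 with 0 < |z − 6| < δ ⇒ |(6z + 7)/(z + 5) − (43/11)| < ϵ.
Combining over a common denominator, (6z + 7)/(z + 5) − (43/11) = [(6z + 7)·11 − 43·(z + 5)] / [11·(z + 5)] = 23(z − 6) / (11(z + 5)).
So |(6z + 7)/(z + 5) − (43/11)| = 23|z − 6| / (11·|z + 5|).
Restrict δ ≤ 11/2. Then |z − 6| < 11/2 gives |z + 5| = |(z − 6) + 11| ≥ 11 − 11/2 = 11/2.
Hence |(6z + 7)/(z + 5) − (43/11)| < 23|z − 6|/(11·(11/2)) = (46/121)|z − 6|, which is < ϵ once |z − 6| < (121/46)ϵ.
Take δ = min(11/2, (121/46)ϵ). Then 0 < |z − 6| < δ forces both bounds, so |(6z + 7)/(z + 5) − (43/11)| < ϵ.

δ = min(11/2, (121/46)ϵ)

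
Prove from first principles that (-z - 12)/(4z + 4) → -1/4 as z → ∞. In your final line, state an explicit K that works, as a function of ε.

Let ε > 0. We seek K > 0 such that z > K implies |(-z - 12)/(4z + 4) + 1/4| < ε.
(-z - 12)/(4z + 4) + 1/4 = (4(-z - 12) − (-1)(4z + 4)) / (4(4z + 4)) = -44/(4(4z + 4)).
For z > 0 we have 4z + 4 > 4z, so |(-z - 12)/(4z + 4) + 1/4| = 44/(4(4z + 4)) < 44/(4·4z) = (11/4)/z.
Thus |(-z - 12)/(4z + 4) + 1/4| < ε whenever z > (11/4)/ε.
Take K = (11/4)/ε. If z > K then |(-z - 12)/(4z + 4) + 1/4| < (11/4)/z < ε.

K = (11/4)/ε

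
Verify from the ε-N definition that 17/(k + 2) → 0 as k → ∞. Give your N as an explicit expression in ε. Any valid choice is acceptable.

Let ε > 0. For k ≥ 1, |17/(k + 2) − 0| = 17/(k + 2) ≤ 17/k.
We need 17/k < ε, i.e. k > 17/ε.
Take N = 17/ε. If k > N then |17/(k + 2)| ≤ 17/k < ε.

N = 17/ε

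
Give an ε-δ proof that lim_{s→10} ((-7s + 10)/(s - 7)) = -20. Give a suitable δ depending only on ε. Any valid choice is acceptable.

δ = min(3/2, (3/26)ε)

Fix ε > 0. We want δ > 0 with 0 < |s − 10| < δ ⇒ |(-7s + 10)/(s - 7) + 20| < ε.
Combining over a common denominator, (-7s + 10)/(s - 7) + 20 = [(-7s + 10)·3 − (-60)·(s - 7)] / [3·(s - 7)] = 39(s − 10) / (3(s - 7)).
So |(-7s + 10)/(s - 7) + 20| = 39|s − 10| / (3·|s − 7|).
Require δ ≤ 3/2, so |s − 7| ≥ |3| − |s − 10| > 3 − 3/2 = 3/2.
Hence |(-7s + 10)/(s - 7) + 20| < 39|s − 10|/(3·(3/2)) = (26/3)|s − 10|, which is < ε once |s − 10| < (3/26)ε.
Take δ = min(3/2, (3/26)ε). Then 0 < |s − 10| < δ forces both bounds, so |(-7s + 10)/(s - 7) + 20| < ε.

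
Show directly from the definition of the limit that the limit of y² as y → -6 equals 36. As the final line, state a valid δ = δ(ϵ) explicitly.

δ = min(1, ϵ/13)

Let ϵ > 0 be given. We seek δ > 0 with 0 < |y + 6| < δ ⇒ |y² − 36| < ϵ.
Factor: y² − 36 = (y + 6)(y - 6), so |y² − 36| = |y + 6|·|y - 6|.
Impose δ ≤ 1 so that |y| < 7; then |y - 6| ≤ 13.
Hence |y² − 36| ≤ 13|y + 6|, which is < ϵ once |y + 6| < ϵ/13.
Take δ = min(1, ϵ/13). If 0 < |y + 6| < δ then both bounds hold and |y² − 36| ≤ 13|y + 6| < 13·(ϵ/13) = ϵ.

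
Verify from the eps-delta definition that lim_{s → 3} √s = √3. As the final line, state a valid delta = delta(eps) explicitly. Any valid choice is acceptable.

delta = min(3, √3·eps)

Suppose eps > 0. We want delta > 0 such that 0 < |s − 3| < delta implies |√s − √3| < eps.
Multiplying by the conjugate, |√s − √3| = |s − 3|/(√s + √3).
Restrict delta ≤ 3 so that |s − 3| < 3 forces s > 0, and then √s + √3 > √3.
Hence |√s − √3| < |s − 3|/√3, which is < eps once |s − 3| < √3·eps.
Take delta = min(3, √3·eps). If 0 < |s − 3| < delta then s > 0 and |√s − √3| < |s − 3|/√3 < eps.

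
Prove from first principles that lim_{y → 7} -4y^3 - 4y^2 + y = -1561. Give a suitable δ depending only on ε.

Let ε > 0 be given. We want δ > 0 such that 0 < |y − 7| < δ implies |(-4y^3 - 4y^2 + y) + 1561| < ε.
(-4y^3 - 4y^2 + y) + 1561 = -4y^3 - 4y^2 + y + 1561 = (y − 7)(-4y^2 - 32y - 223).
So |(-4y^3 - 4y^2 + y) + 1561| = |y − 7|·|-4y^2 - 32y - 223|.
Assume first that |y − 7| < 1, so |y| < 8. Then |-4y^2 - 32y - 223| ≤ 4·8^2 + 32·8 + 223 = 735.
Hence |(-4y^3 - 4y^2 + y) + 1561| ≤ 735|y − 7| < ε provided |y − 7| < ε/735.
Choosing δ = min(1, ε/735) ensures both conditions, hence |(-4y^3 - 4y^2 + y) + 1561| < ε.

δ = min(1, ε/735)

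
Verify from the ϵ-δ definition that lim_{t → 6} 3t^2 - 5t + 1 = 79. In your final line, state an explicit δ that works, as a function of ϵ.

δ = min(1, ϵ/34)

Fix ϵ > 0. We want δ > 0 such that 0 < |t − 6| < δ implies |(3t^2 - 5t + 1) − 79| < ϵ.
(3t^2 - 5t + 1) − 79 = 3t^2 - 5t - 78 = (t − 6)(3t + 13).
So |(3t^2 - 5t + 1) − 79| = |t − 6|·|3t + 13|.
Assume first that |t − 6| < 1, so |t| < 7. Then |3t + 13| ≤ 3·7 + 13 = 34.
Hence |(3t^2 - 5t + 1) − 79| ≤ 34|t − 6| < ϵ provided |t − 6| < ϵ/34.
Take δ = min(1, ϵ/34). Then 0 < |t − 6| < δ gives both |t − 6| < 1 and |t − 6| < ϵ/34, so |(3t^2 - 5t + 1) − 79| < ϵ.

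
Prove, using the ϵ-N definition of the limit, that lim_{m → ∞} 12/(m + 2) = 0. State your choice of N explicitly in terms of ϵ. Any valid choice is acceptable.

N = 12/ϵ

Let ϵ > 0. For m ≥ 1, |12/(m + 2) − 0| = 12/(m + 2) ≤ 12/m.
We need 12/m < ϵ, i.e. m > 12/ϵ.
Take N = 12/ϵ. If m > N then |12/(m + 2)| ≤ 12/m < ϵ.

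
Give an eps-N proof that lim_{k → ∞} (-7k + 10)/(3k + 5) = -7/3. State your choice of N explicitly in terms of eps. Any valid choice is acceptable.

Let eps > 0. For k ≥ 1, |(-7k + 10)/(3k + 5) + 7/3| = |65|/(3(3k + 5)) = 65/(3(3k + 5)).
Since 3k + 5 ≥ 3k for k ≥ 1, this is ≤ 65/(3·3k) = (65/9)/k.
So |(-7k + 10)/(3k + 5) + 7/3| < eps whenever k > (65/9)/eps.
Take N = (65/9)/eps. If k > N then |(-7k + 10)/(3k + 5) + 7/3| ≤ (65/9)/k < eps.

N = (65/9)/eps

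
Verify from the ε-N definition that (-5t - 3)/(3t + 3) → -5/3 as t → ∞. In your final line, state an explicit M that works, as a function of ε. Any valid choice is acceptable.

M = (2/3)/ε

Fix ε > 0. We seek M > 0 such that t > M implies |(-5t - 3)/(3t + 3) + 5/3| < ε.
(-5t - 3)/(3t + 3) + 5/3 = (3(-5t - 3) − (-5)(3t + 3)) / (3(3t + 3)) = 6/(3(3t + 3)).
For t > 0 we have 3t + 3 > 3t, so |(-5t - 3)/(3t + 3) + 5/3| = 6/(3(3t + 3)) < 6/(3·3t) = (2/3)/t.
Thus |(-5t - 3)/(3t + 3) + 5/3| < ε whenever t > (2/3)/ε.
Take M = (2/3)/ε. If t > M then |(-5t - 3)/(3t + 3) + 5/3| < (2/3)/t < ε.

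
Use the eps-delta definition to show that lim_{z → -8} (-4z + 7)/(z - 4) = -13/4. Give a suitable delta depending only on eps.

Let eps > 0 be given. We want delta > 0 with 0 < |z + 8| < delta ⇒ |(-4z + 7)/(z - 4) + 13/4| < eps.
Combining over a common denominator, (-4z + 7)/(z - 4) + 13/4 = [(-4z + 7)·(-12) − 39·(z - 4)] / [(-12)·(z - 4)] = 9(z + 8) / ((-12)(z - 4)).
So |(-4z + 7)/(z - 4) + 13/4| = 9|z + 8| / (12·|z − 4|).
Require delta ≤ 6, so |z − 4| ≥ |-12| − |z + 8| > 12 − 6 = 6.
Hence |(-4z + 7)/(z - 4) + 13/4| < 9|z + 8|/(12·6) = (1/8)|z + 8|, which is < eps once |z + 8| < 8eps.
Take delta = min(6, 8eps). Then 0 < |z + 8| < delta forces both bounds, so |(-4z + 7)/(z - 4) + 13/4| < eps.

delta = min(6, 8eps)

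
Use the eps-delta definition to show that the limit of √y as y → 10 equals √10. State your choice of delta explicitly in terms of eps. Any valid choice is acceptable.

Fix eps > 0. We want delta > 0 such that 0 < |y − 10| < delta implies |√y − √10| < eps.
Multiplying by the conjugate, |√y − √10| = |y − 10|/(√y + √10).
Restrict delta ≤ 10 so that |y − 10| < 10 forces y > 0, and then √y + √10 > √10.
Hence |√y − √10| < |y − 10|/√10, which is < eps once |y − 10| < √10·eps.
Take delta = min(10, √10·eps). If 0 < |y − 10| < delta then y > 0 and |√y − √10| < |y − 10|/√10 < eps.

delta = min(10, √10·eps)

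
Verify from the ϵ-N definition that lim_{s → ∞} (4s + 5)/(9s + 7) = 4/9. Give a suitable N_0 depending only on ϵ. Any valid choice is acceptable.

N_0 = (17/81)/ϵ

Suppose ϵ > 0. We seek N_0 > 0 such that s > N_0 implies |(4s + 5)/(9s + 7) − (4/9)| < ϵ.
(4s + 5)/(9s + 7) − (4/9) = (9(4s + 5) − 4(9s + 7)) / (9(9s + 7)) = 17/(9(9s + 7)).
For s > 0 we have 9s + 7 > 9s, so |(4s + 5)/(9s + 7) − (4/9)| = 17/(9(9s + 7)) < 17/(9·9s) = (17/81)/s.
Thus |(4s + 5)/(9s + 7) − (4/9)| < ϵ whenever s > (17/81)/ϵ.
Take N_0 = (17/81)/ϵ. If s > N_0 then |(4s + 5)/(9s + 7) − (4/9)| < (17/81)/s < ϵ.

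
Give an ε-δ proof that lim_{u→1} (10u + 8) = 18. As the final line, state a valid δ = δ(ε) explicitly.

δ = ε/10

Fix ε > 0. We need δ > 0 so that 0 < |u − 1| < δ implies |(10u + 8) − 18| < ε.
Since (10u + 8) − 18 = 10(u − 1), we have |(10u + 8) − 18| = 10|u − 1|.
So 10|u − 1| < ε exactly when |u − 1| < ε/10.
Take δ = ε/10. If 0 < |u − 1| < δ then |(10u + 8) − 18| = 10|u − 1| < 10·(ε/10) = ε.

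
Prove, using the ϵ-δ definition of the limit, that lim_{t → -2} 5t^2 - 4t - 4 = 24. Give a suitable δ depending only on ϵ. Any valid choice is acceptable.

Let ϵ > 0 be given. We want δ > 0 such that 0 < |t + 2| < δ implies |(5t^2 - 4t - 4) − 24| < ϵ.
(5t^2 - 4t - 4) − 24 = 5t^2 - 4t - 28 = (t + 2)(5t - 14).
So |(5t^2 - 4t - 4) − 24| = |t + 2|·|5t - 14|.
Assume first that |t + 2| < 1, so |t| < 3. Then |5t - 14| ≤ 5·3 + 14 = 29.
Hence |(5t^2 - 4t - 4) − 24| ≤ 29|t + 2| < ϵ provided |t + 2| < ϵ/29.
Choosing δ = min(1, ϵ/29) ensures both conditions, hence |(5t^2 - 4t - 4) − 24| < ϵ.

δ = min(1, ϵ/29)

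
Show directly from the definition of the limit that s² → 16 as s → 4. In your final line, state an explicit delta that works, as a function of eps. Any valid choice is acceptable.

Suppose eps > 0. We seek delta > 0 with 0 < |s − 4| < delta ⇒ |s² − 16| < eps.
Factor: s² − 16 = (s − 4)(s + 4), so |s² − 16| = |s − 4|·|s + 4|.
Restrict delta ≤ 2. Then |s − 4| < 2 gives |s| < 6, so by the triangle inequality |s + 4| ≤ 6 + 4 = 10.
Hence |s² − 16| ≤ 10|s − 4|, which is < eps once |s − 4| < eps/10.
Take delta = min(2, eps/10). If 0 < |s − 4| < delta then both bounds hold and |s² − 16| ≤ 10|s − 4| < 10·(eps/10) = eps.

delta = min(2, eps/10)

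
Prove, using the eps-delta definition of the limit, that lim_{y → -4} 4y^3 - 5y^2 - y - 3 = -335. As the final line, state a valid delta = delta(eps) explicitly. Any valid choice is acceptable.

Suppose eps > 0. We want delta > 0 such that 0 < |y + 4| < delta implies |(4y^3 - 5y^2 - y - 3) + 335| < eps.
(4y^3 - 5y^2 - y - 3) + 335 = 4y^3 - 5y^2 - y + 332 = (y + 4)(4y^2 - 21y + 83).
So |(4y^3 - 5y^2 - y - 3) + 335| = |y + 4|·|4y^2 - 21y + 83|.
Assume first that |y + 4| < 1, so |y| < 5. Then |4y^2 - 21y + 83| ≤ 4·5^2 + 21·5 + 83 = 288.
Hence |(4y^3 - 5y^2 - y - 3) + 335| ≤ 288|y + 4| < eps provided |y + 4| < eps/288.
Choosing delta = min(1, eps/288) ensures both conditions, hence |(4y^3 - 5y^2 - y - 3) + 335| < eps.

delta = min(1, eps/288)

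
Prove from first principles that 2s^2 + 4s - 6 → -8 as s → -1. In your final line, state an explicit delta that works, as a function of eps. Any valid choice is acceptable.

Let eps > 0. We want delta > 0 such that 0 < |s + 1| < delta implies |(2s^2 + 4s - 6) + 8| < eps.
(2s^2 + 4s - 6) + 8 = 2s^2 + 4s + 2 = (s + 1)(2s + 2).
So |(2s^2 + 4s - 6) + 8| = |s + 1|·|2s + 2|.
Assume first that |s + 1| < 1, so |s| < 2. Then |2s + 2| ≤ 2·2 + 2 = 6.
Hence |(2s^2 + 4s - 6) + 8| ≤ 6|s + 1| < eps provided |s + 1| < eps/6.
Take delta = min(1, eps/6). Then 0 < |s + 1| < delta gives both |s + 1| < 1 and |s + 1| < eps/6, so |(2s^2 + 4s - 6) + 8| < eps.

delta = min(1, eps/6)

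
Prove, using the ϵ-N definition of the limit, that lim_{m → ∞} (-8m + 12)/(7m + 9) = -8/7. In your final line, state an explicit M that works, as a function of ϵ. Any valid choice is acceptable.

M = (156/49)/ϵ

Let ϵ > 0. For m ≥ 1, |(-8m + 12)/(7m + 9) + 8/7| = |156|/(7(7m + 9)) = 156/(7(7m + 9)).
Since 7m + 9 ≥ 7m for m ≥ 1, this is ≤ 156/(7·7m) = (156/49)/m.
So |(-8m + 12)/(7m + 9) + 8/7| < ϵ whenever m > (156/49)/ϵ.
Take M = (156/49)/ϵ. If m > M then |(-8m + 12)/(7m + 9) + 8/7| ≤ (156/49)/m < ϵ.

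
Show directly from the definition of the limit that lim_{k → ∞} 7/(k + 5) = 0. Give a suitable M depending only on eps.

M = 7/eps

Suppose eps > 0. For k ≥ 1, |7/(k + 5) − 0| = 7/(k + 5) ≤ 7/k.
We need 7/k < eps, i.e. k > 7/eps.
Take M = 7/eps. If k > M then |7/(k + 5)| ≤ 7/k < eps.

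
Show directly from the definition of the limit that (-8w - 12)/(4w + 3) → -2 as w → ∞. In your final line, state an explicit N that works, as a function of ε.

Fix ε > 0. We seek N > 0 such that w > N implies |(-8w - 12)/(4w + 3) + 2| < ε.
(-8w - 12)/(4w + 3) + 2 = (4(-8w - 12) − (-8)(4w + 3)) / (4(4w + 3)) = -24/(4(4w + 3)).
For w > 0 we have 4w + 3 > 4w, so |(-8w - 12)/(4w + 3) + 2| = 24/(4(4w + 3)) < 24/(4·4w) = (3/2)/w.
Thus |(-8w - 12)/(4w + 3) + 2| < ε whenever w > (3/2)/ε.
Take N = (3/2)/ε. If w > N then |(-8w - 12)/(4w + 3) + 2| < (3/2)/w < ε.

N = (3/2)/ε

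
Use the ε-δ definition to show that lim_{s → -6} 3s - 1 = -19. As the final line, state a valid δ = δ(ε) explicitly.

Fix ε > 0. We need δ > 0 so that 0 < |s + 6| < δ implies |(3s - 1) + 19| < ε.
Since (3s - 1) + 19 = 3(s + 6), we have |(3s - 1) + 19| = 3|s + 6|.
Thus it suffices that |s + 6| < ε/3.
Choosing δ = ε/3 gives |(3s - 1) + 19| = 3|s + 6| < ε whenever |s + 6| < δ.

δ = ε/3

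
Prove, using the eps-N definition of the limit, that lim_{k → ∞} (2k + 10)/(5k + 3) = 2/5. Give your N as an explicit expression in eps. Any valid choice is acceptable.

Let eps > 0 be given. For k ≥ 1, |(2k + 10)/(5k + 3) − (2/5)| = |44|/(5(5k + 3)) = 44/(5(5k + 3)).
Since 5k + 3 ≥ 5k for k ≥ 1, this is ≤ 44/(5·5k) = (44/25)/k.
So |(2k + 10)/(5k + 3) − (2/5)| < eps whenever k > (44/25)/eps.
Take N = (44/25)/eps. If k > N then |(2k + 10)/(5k + 3) − (2/5)| ≤ (44/25)/k < eps.

N = (44/25)/eps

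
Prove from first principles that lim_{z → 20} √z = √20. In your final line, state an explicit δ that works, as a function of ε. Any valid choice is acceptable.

Let ε > 0 be given. We want δ > 0 such that 0 < |z − 20| < δ implies |√z − √20| < ε.
Rationalise: √z − √20 = (z − 20)/(√z + √20), so |√z − √20| = |z − 20|/(√z + √20).
Restrict δ ≤ 20 so that |z − 20| < 20 forces z > 0, and then √z + √20 > √20.
Hence |√z − √20| < |z − 20|/√20, which is < ε once |z − 20| < √20·ε.
Take δ = min(20, √20·ε). If 0 < |z − 20| < δ then z > 0 and |√z − √20| < |z − 20|/√20 < ε.

δ = min(20, √20·ε)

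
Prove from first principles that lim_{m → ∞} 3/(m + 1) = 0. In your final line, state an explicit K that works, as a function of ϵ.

Suppose ϵ > 0. For m ≥ 1, |3/(m + 1) − 0| = 3/(m + 1) ≤ 3/m.
We need 3/m < ϵ, i.e. m > 3/ϵ.
Take K = 3/ϵ. If m > K then |3/(m + 1)| ≤ 3/m < ϵ.

K = 3/ϵ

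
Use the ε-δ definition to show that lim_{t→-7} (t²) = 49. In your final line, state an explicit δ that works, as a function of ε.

Let ε > 0 be given. We seek δ > 0 with 0 < |t + 7| < δ ⇒ |t² − 49| < ε.
Factor: t² − 49 = (t + 7)(t - 7), so |t² − 49| = |t + 7|·|t - 7|.
Restrict δ ≤ 1. Then |t + 7| < 1 gives |t| < 8, so by the triangle inequality |t - 7| ≤ 8 + 7 = 15.
Hence |t² − 49| ≤ 15|t + 7|, which is < ε once |t + 7| < ε/15.
Take δ = min(1, ε/15). If 0 < |t + 7| < δ then both bounds hold and |t² − 49| ≤ 15|t + 7| < 15·(ε/15) = ε.

δ = min(1, ε/15)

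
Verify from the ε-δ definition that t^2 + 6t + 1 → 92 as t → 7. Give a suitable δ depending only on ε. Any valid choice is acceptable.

δ = min(1, ε/21)

Fix ε > 0. We want δ > 0 such that 0 < |t − 7| < δ implies |(t^2 + 6t + 1) − 92| < ε.
(t^2 + 6t + 1) − 92 = t^2 + 6t - 91 = (t − 7)(t + 13).
So |(t^2 + 6t + 1) − 92| = |t − 7|·|t + 13|.
Assume first that |t − 7| < 1, so |t| < 8. Then |t + 13| ≤ 8 + 13 = 21.
Hence |(t^2 + 6t + 1) − 92| ≤ 21|t − 7| < ε provided |t − 7| < ε/21.
Choosing δ = min(1, ε/21) ensures both conditions, hence |(t^2 + 6t + 1) − 92| < ε.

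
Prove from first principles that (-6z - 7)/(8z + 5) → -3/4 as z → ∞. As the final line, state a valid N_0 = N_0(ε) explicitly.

N_0 = (13/32)/ε

Suppose ε > 0. We seek N_0 > 0 such that z > N_0 implies |(-6z - 7)/(8z + 5) + 3/4| < ε.
(-6z - 7)/(8z + 5) + 3/4 = (8(-6z - 7) − (-6)(8z + 5)) / (8(8z + 5)) = -26/(8(8z + 5)).
For z > 0 we have 8z + 5 > 8z, so |(-6z - 7)/(8z + 5) + 3/4| = 26/(8(8z + 5)) < 26/(8·8z) = (13/32)/z.
Thus |(-6z - 7)/(8z + 5) + 3/4| < ε whenever z > (13/32)/ε.
Take N_0 = (13/32)/ε. If z > N_0 then |(-6z - 7)/(8z + 5) + 3/4| < (13/32)/z < ε.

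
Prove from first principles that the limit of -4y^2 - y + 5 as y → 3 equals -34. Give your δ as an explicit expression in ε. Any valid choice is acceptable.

Suppose ε > 0. We want δ > 0 such that 0 < |y − 3| < δ implies |(-4y^2 - y + 5) + 34| < ε.
(-4y^2 - y + 5) + 34 = -4y^2 - y + 39 = (y − 3)(-4y - 13).
So |(-4y^2 - y + 5) + 34| = |y − 3|·|-4y - 13|.
Require δ ≤ 1. Then |y − 3| < 1 gives |y| < 4, and by the triangle inequality |-4y - 13| ≤ 4·4 + 13 = 29.
Hence |(-4y^2 - y + 5) + 34| ≤ 29|y − 3| < ε provided |y − 3| < ε/29.
Choosing δ = min(1, ε/29) ensures both conditions, hence |(-4y^2 - y + 5) + 34| < ε.

δ = min(1, ε/29)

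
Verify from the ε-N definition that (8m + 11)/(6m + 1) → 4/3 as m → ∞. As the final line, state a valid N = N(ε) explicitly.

N = (29/18)/ε

Suppose ε > 0. For m ≥ 1, |(8m + 11)/(6m + 1) − (4/3)| = |58|/(6(6m + 1)) = 58/(6(6m + 1)).
Since 6m + 1 ≥ 6m for m ≥ 1, this is ≤ 58/(6·6m) = (29/18)/m.
So |(8m + 11)/(6m + 1) − (4/3)| < ε whenever m > (29/18)/ε.
Take N = (29/18)/ε. If m > N then |(8m + 11)/(6m + 1) − (4/3)| ≤ (29/18)/m < ε.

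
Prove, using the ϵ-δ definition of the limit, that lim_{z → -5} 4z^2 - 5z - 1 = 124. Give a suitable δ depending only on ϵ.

Let ϵ > 0 be given. We want δ > 0 such that 0 < |z + 5| < δ implies |(4z^2 - 5z - 1) − 124| < ϵ.
(4z^2 - 5z - 1) − 124 = 4z^2 - 5z - 125 = (z + 5)(4z - 25).
So |(4z^2 - 5z - 1) − 124| = |z + 5|·|4z - 25|.
Require δ ≤ 1. Then |z + 5| < 1 gives |z| < 6, and by the triangle inequality |4z - 25| ≤ 4·6 + 25 = 49.
Hence |(4z^2 - 5z - 1) − 124| ≤ 49|z + 5| < ϵ provided |z + 5| < ϵ/49.
Choosing δ = min(1, ϵ/49) ensures both conditions, hence |(4z^2 - 5z - 1) − 124| < ϵ.

δ = min(1, ϵ/49)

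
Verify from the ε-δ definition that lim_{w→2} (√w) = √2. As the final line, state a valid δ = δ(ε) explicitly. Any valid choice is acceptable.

Fix ε > 0. We want δ > 0 such that 0 < |w − 2| < δ implies |√w − √2| < ε.
Rationalise: √w − √2 = (w − 2)/(√w + √2), so |√w − √2| = |w − 2|/(√w + √2).
Restrict δ ≤ 2 so that |w − 2| < 2 forces w > 0, and then √w + √2 > √2.
Hence |√w − √2| < |w − 2|/√2, which is < ε once |w − 2| < √2·ε.
Take δ = min(2, √2·ε). If 0 < |w − 2| < δ then w > 0 and |√w − √2| < |w − 2|/√2 < ε.

δ = min(2, √2·ε)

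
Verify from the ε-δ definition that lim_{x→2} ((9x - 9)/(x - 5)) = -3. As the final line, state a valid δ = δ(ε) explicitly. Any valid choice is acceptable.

δ = min(3/2, (1/8)ε)

Let ε > 0. We want δ > 0 with 0 < |x − 2| < δ ⇒ |(9x - 9)/(x - 5) + 3| < ε.
Combining over a common denominator, (9x - 9)/(x - 5) + 3 = [(9x - 9)·(-3) − 9·(x - 5)] / [(-3)·(x - 5)] = -36(x − 2) / ((-3)(x - 5)).
So |(9x - 9)/(x - 5) + 3| = 36|x − 2| / (3·|x − 5|).
Restrict δ ≤ 3/2. Then |x − 2| < 3/2 gives |x − 5| = |(x − 2) + (-3)| ≥ 3 − 3/2 = 3/2.
Hence |(9x - 9)/(x - 5) + 3| < 36|x − 2|/(3·(3/2)) = 8|x − 2|, which is < ε once |x − 2| < (1/8)ε.
Take δ = min(3/2, (1/8)ε). Then 0 < |x − 2| < δ forces both bounds, so |(9x - 9)/(x - 5) + 3| < ε.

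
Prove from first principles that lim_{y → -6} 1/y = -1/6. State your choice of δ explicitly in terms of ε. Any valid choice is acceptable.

δ = min(3, 18ε)

Fix ε > 0. We seek δ > 0 such that 0 < |y + 6| < δ implies |1/y + 1/6| < ε.
|1/y + 1/6| = |-6 − y|/(6·|y|) = |y + 6|/(6|y|).
Restrict δ ≤ 3. Then |y + 6| < 3 gives |y| > 3, so 6|y| > 18.
Then |1/y + 1/6| < |y + 6|/18, which is < ε when |y + 6| < 18ε.
Take δ = min(3, 18ε). Then 0 < |y + 6| < δ gives both |y + 6| < 3 and |y + 6| < 18ε, so |1/y + 1/6| < ε.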